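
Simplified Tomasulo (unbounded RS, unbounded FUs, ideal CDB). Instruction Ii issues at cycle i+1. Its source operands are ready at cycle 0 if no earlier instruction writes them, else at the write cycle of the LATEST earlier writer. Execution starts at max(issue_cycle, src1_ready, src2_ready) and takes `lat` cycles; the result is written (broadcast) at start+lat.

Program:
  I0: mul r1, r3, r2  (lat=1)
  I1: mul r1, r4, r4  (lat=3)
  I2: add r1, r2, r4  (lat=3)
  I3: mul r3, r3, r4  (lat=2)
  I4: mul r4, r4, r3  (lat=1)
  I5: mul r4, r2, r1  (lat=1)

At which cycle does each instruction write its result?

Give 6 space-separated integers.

Answer: 2 5 6 6 7 7

Derivation:
I0 mul r1: issue@1 deps=(None,None) exec_start@1 write@2
I1 mul r1: issue@2 deps=(None,None) exec_start@2 write@5
I2 add r1: issue@3 deps=(None,None) exec_start@3 write@6
I3 mul r3: issue@4 deps=(None,None) exec_start@4 write@6
I4 mul r4: issue@5 deps=(None,3) exec_start@6 write@7
I5 mul r4: issue@6 deps=(None,2) exec_start@6 write@7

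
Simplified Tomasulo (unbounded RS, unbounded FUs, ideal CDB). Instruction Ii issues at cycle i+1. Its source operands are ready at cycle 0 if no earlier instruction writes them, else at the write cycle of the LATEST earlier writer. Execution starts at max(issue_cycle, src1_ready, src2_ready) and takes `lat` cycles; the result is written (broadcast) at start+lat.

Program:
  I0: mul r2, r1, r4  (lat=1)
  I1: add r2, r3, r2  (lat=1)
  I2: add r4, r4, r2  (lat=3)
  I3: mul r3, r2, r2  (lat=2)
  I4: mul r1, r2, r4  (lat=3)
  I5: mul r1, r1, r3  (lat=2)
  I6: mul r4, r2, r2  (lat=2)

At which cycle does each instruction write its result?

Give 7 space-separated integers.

I0 mul r2: issue@1 deps=(None,None) exec_start@1 write@2
I1 add r2: issue@2 deps=(None,0) exec_start@2 write@3
I2 add r4: issue@3 deps=(None,1) exec_start@3 write@6
I3 mul r3: issue@4 deps=(1,1) exec_start@4 write@6
I4 mul r1: issue@5 deps=(1,2) exec_start@6 write@9
I5 mul r1: issue@6 deps=(4,3) exec_start@9 write@11
I6 mul r4: issue@7 deps=(1,1) exec_start@7 write@9

Answer: 2 3 6 6 9 11 9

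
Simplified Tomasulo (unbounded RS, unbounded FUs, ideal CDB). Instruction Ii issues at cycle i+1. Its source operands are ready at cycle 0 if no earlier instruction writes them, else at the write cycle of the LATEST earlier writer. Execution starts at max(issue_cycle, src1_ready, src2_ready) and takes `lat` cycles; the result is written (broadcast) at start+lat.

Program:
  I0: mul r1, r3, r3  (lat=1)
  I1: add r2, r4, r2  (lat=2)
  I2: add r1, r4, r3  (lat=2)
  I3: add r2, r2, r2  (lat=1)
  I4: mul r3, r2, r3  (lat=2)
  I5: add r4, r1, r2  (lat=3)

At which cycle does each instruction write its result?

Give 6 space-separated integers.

Answer: 2 4 5 5 7 9

Derivation:
I0 mul r1: issue@1 deps=(None,None) exec_start@1 write@2
I1 add r2: issue@2 deps=(None,None) exec_start@2 write@4
I2 add r1: issue@3 deps=(None,None) exec_start@3 write@5
I3 add r2: issue@4 deps=(1,1) exec_start@4 write@5
I4 mul r3: issue@5 deps=(3,None) exec_start@5 write@7
I5 add r4: issue@6 deps=(2,3) exec_start@6 write@9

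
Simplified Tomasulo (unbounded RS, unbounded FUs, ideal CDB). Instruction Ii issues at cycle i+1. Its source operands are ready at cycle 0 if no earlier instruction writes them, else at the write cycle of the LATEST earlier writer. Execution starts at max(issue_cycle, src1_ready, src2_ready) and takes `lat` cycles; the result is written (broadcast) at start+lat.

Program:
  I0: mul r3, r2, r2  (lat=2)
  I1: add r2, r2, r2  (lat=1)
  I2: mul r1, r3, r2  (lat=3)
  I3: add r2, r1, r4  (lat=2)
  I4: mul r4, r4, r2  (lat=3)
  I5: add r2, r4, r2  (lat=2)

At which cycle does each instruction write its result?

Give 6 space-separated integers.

I0 mul r3: issue@1 deps=(None,None) exec_start@1 write@3
I1 add r2: issue@2 deps=(None,None) exec_start@2 write@3
I2 mul r1: issue@3 deps=(0,1) exec_start@3 write@6
I3 add r2: issue@4 deps=(2,None) exec_start@6 write@8
I4 mul r4: issue@5 deps=(None,3) exec_start@8 write@11
I5 add r2: issue@6 deps=(4,3) exec_start@11 write@13

Answer: 3 3 6 8 11 13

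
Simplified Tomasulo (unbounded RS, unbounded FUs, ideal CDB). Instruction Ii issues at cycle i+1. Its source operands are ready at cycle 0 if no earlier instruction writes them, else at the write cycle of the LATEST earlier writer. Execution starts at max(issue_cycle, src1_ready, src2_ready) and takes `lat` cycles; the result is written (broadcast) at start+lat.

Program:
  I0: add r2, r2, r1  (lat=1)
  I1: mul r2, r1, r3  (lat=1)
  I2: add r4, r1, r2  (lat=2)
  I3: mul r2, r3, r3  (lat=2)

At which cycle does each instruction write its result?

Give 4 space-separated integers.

I0 add r2: issue@1 deps=(None,None) exec_start@1 write@2
I1 mul r2: issue@2 deps=(None,None) exec_start@2 write@3
I2 add r4: issue@3 deps=(None,1) exec_start@3 write@5
I3 mul r2: issue@4 deps=(None,None) exec_start@4 write@6

Answer: 2 3 5 6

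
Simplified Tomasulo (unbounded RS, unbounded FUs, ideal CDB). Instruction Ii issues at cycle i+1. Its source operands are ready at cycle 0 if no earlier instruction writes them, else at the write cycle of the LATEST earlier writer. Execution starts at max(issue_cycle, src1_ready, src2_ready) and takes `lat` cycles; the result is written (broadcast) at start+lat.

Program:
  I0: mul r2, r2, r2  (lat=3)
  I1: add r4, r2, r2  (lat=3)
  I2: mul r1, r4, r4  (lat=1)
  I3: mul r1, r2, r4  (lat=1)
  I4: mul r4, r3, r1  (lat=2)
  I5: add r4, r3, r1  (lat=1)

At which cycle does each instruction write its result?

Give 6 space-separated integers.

I0 mul r2: issue@1 deps=(None,None) exec_start@1 write@4
I1 add r4: issue@2 deps=(0,0) exec_start@4 write@7
I2 mul r1: issue@3 deps=(1,1) exec_start@7 write@8
I3 mul r1: issue@4 deps=(0,1) exec_start@7 write@8
I4 mul r4: issue@5 deps=(None,3) exec_start@8 write@10
I5 add r4: issue@6 deps=(None,3) exec_start@8 write@9

Answer: 4 7 8 8 10 9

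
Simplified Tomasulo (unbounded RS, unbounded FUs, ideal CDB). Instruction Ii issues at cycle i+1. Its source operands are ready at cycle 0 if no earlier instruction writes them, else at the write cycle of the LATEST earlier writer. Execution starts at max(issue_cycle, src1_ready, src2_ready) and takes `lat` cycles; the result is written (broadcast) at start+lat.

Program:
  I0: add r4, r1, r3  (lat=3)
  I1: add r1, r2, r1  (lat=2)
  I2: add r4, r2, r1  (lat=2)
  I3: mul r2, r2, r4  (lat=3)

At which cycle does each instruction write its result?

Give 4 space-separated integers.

Answer: 4 4 6 9

Derivation:
I0 add r4: issue@1 deps=(None,None) exec_start@1 write@4
I1 add r1: issue@2 deps=(None,None) exec_start@2 write@4
I2 add r4: issue@3 deps=(None,1) exec_start@4 write@6
I3 mul r2: issue@4 deps=(None,2) exec_start@6 write@9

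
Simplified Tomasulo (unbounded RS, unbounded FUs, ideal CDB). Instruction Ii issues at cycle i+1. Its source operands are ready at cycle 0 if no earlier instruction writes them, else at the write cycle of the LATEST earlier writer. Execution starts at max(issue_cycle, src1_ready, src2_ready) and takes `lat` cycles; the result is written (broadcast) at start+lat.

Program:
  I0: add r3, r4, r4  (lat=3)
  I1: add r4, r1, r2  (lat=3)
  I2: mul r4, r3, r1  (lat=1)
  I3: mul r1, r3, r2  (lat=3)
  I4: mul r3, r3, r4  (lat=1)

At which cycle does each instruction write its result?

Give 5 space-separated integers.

Answer: 4 5 5 7 6

Derivation:
I0 add r3: issue@1 deps=(None,None) exec_start@1 write@4
I1 add r4: issue@2 deps=(None,None) exec_start@2 write@5
I2 mul r4: issue@3 deps=(0,None) exec_start@4 write@5
I3 mul r1: issue@4 deps=(0,None) exec_start@4 write@7
I4 mul r3: issue@5 deps=(0,2) exec_start@5 write@6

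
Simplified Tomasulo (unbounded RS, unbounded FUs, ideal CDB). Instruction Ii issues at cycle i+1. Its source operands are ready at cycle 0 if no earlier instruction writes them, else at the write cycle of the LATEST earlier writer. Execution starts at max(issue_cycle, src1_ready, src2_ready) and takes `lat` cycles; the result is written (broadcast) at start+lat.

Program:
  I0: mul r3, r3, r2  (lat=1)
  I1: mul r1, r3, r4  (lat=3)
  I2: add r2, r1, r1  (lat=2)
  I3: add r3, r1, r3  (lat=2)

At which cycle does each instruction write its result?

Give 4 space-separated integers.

I0 mul r3: issue@1 deps=(None,None) exec_start@1 write@2
I1 mul r1: issue@2 deps=(0,None) exec_start@2 write@5
I2 add r2: issue@3 deps=(1,1) exec_start@5 write@7
I3 add r3: issue@4 deps=(1,0) exec_start@5 write@7

Answer: 2 5 7 7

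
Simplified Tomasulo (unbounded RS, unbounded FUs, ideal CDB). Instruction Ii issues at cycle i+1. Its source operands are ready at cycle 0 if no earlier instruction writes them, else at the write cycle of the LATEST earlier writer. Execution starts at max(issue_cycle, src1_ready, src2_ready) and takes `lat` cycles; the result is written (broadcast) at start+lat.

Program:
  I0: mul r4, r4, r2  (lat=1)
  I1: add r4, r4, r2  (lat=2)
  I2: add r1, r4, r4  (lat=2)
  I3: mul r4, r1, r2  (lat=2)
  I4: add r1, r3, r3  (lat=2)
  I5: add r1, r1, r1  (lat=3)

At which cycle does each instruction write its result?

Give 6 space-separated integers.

Answer: 2 4 6 8 7 10

Derivation:
I0 mul r4: issue@1 deps=(None,None) exec_start@1 write@2
I1 add r4: issue@2 deps=(0,None) exec_start@2 write@4
I2 add r1: issue@3 deps=(1,1) exec_start@4 write@6
I3 mul r4: issue@4 deps=(2,None) exec_start@6 write@8
I4 add r1: issue@5 deps=(None,None) exec_start@5 write@7
I5 add r1: issue@6 deps=(4,4) exec_start@7 write@10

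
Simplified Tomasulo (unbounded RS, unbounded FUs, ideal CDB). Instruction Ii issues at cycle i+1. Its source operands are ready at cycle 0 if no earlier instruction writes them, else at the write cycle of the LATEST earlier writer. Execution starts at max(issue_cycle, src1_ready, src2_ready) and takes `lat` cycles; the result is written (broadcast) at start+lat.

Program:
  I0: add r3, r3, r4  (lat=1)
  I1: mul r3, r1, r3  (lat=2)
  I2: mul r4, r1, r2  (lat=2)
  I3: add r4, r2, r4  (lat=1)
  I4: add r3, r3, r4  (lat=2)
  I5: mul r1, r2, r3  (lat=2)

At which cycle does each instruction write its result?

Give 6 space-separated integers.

Answer: 2 4 5 6 8 10

Derivation:
I0 add r3: issue@1 deps=(None,None) exec_start@1 write@2
I1 mul r3: issue@2 deps=(None,0) exec_start@2 write@4
I2 mul r4: issue@3 deps=(None,None) exec_start@3 write@5
I3 add r4: issue@4 deps=(None,2) exec_start@5 write@6
I4 add r3: issue@5 deps=(1,3) exec_start@6 write@8
I5 mul r1: issue@6 deps=(None,4) exec_start@8 write@10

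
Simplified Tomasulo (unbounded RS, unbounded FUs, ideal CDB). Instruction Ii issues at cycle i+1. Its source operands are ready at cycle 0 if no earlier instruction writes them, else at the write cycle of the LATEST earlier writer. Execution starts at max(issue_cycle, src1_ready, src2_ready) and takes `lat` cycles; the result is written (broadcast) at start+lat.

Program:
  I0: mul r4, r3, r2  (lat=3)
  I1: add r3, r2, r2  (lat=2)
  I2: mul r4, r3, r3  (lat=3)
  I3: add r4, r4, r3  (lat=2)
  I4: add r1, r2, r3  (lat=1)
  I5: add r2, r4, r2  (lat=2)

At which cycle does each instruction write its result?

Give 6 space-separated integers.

Answer: 4 4 7 9 6 11

Derivation:
I0 mul r4: issue@1 deps=(None,None) exec_start@1 write@4
I1 add r3: issue@2 deps=(None,None) exec_start@2 write@4
I2 mul r4: issue@3 deps=(1,1) exec_start@4 write@7
I3 add r4: issue@4 deps=(2,1) exec_start@7 write@9
I4 add r1: issue@5 deps=(None,1) exec_start@5 write@6
I5 add r2: issue@6 deps=(3,None) exec_start@9 write@11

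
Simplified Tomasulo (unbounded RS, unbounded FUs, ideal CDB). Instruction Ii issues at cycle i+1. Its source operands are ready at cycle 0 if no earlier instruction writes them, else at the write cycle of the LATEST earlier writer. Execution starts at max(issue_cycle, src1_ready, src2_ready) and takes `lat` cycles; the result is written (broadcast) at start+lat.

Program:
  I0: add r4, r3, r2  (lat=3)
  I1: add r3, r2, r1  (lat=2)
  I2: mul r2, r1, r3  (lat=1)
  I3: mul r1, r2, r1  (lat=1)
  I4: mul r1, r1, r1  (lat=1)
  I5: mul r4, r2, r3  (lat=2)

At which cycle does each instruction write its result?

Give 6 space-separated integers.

Answer: 4 4 5 6 7 8

Derivation:
I0 add r4: issue@1 deps=(None,None) exec_start@1 write@4
I1 add r3: issue@2 deps=(None,None) exec_start@2 write@4
I2 mul r2: issue@3 deps=(None,1) exec_start@4 write@5
I3 mul r1: issue@4 deps=(2,None) exec_start@5 write@6
I4 mul r1: issue@5 deps=(3,3) exec_start@6 write@7
I5 mul r4: issue@6 deps=(2,1) exec_start@6 write@8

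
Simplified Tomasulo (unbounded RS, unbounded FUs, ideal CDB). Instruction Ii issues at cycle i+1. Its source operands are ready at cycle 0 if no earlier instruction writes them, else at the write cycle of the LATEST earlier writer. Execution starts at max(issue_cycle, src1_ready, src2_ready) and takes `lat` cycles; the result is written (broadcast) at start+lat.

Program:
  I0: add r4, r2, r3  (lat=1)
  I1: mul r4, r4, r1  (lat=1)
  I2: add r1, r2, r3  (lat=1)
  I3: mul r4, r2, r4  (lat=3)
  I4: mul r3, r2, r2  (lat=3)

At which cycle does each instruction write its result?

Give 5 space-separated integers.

Answer: 2 3 4 7 8

Derivation:
I0 add r4: issue@1 deps=(None,None) exec_start@1 write@2
I1 mul r4: issue@2 deps=(0,None) exec_start@2 write@3
I2 add r1: issue@3 deps=(None,None) exec_start@3 write@4
I3 mul r4: issue@4 deps=(None,1) exec_start@4 write@7
I4 mul r3: issue@5 deps=(None,None) exec_start@5 write@8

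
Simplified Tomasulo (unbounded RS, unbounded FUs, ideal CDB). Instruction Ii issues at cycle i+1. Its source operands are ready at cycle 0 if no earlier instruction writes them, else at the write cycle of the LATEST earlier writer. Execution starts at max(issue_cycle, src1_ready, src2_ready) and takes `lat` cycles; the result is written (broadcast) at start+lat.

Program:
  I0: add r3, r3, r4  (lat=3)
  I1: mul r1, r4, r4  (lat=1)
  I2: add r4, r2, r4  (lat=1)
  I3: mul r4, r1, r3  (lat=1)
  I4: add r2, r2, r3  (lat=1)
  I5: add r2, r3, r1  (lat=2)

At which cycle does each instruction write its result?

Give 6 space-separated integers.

I0 add r3: issue@1 deps=(None,None) exec_start@1 write@4
I1 mul r1: issue@2 deps=(None,None) exec_start@2 write@3
I2 add r4: issue@3 deps=(None,None) exec_start@3 write@4
I3 mul r4: issue@4 deps=(1,0) exec_start@4 write@5
I4 add r2: issue@5 deps=(None,0) exec_start@5 write@6
I5 add r2: issue@6 deps=(0,1) exec_start@6 write@8

Answer: 4 3 4 5 6 8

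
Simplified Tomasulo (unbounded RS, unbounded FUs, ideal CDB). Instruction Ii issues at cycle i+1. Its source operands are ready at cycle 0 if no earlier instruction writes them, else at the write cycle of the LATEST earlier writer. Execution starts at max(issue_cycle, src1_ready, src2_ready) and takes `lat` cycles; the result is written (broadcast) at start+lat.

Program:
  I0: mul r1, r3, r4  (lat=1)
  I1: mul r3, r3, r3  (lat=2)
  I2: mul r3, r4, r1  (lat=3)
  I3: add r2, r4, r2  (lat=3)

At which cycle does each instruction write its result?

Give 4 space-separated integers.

I0 mul r1: issue@1 deps=(None,None) exec_start@1 write@2
I1 mul r3: issue@2 deps=(None,None) exec_start@2 write@4
I2 mul r3: issue@3 deps=(None,0) exec_start@3 write@6
I3 add r2: issue@4 deps=(None,None) exec_start@4 write@7

Answer: 2 4 6 7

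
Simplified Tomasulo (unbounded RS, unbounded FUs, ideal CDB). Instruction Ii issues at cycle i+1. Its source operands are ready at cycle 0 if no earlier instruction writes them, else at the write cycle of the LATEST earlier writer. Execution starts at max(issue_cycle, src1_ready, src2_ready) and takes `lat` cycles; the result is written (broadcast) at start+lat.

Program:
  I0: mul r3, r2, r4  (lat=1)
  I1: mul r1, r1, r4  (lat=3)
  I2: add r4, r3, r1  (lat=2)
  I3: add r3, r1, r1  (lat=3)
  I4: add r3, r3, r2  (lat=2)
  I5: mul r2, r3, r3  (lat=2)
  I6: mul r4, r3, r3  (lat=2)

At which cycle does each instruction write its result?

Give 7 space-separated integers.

I0 mul r3: issue@1 deps=(None,None) exec_start@1 write@2
I1 mul r1: issue@2 deps=(None,None) exec_start@2 write@5
I2 add r4: issue@3 deps=(0,1) exec_start@5 write@7
I3 add r3: issue@4 deps=(1,1) exec_start@5 write@8
I4 add r3: issue@5 deps=(3,None) exec_start@8 write@10
I5 mul r2: issue@6 deps=(4,4) exec_start@10 write@12
I6 mul r4: issue@7 deps=(4,4) exec_start@10 write@12

Answer: 2 5 7 8 10 12 12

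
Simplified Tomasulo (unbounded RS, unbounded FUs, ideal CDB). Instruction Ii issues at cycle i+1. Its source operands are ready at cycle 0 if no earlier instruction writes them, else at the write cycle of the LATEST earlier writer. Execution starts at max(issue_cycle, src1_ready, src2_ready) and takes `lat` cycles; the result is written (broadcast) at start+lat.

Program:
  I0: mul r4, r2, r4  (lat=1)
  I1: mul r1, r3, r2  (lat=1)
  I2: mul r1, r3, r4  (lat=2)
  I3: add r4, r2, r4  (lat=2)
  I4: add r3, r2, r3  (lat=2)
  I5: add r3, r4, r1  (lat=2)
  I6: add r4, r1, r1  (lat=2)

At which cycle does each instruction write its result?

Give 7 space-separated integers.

Answer: 2 3 5 6 7 8 9

Derivation:
I0 mul r4: issue@1 deps=(None,None) exec_start@1 write@2
I1 mul r1: issue@2 deps=(None,None) exec_start@2 write@3
I2 mul r1: issue@3 deps=(None,0) exec_start@3 write@5
I3 add r4: issue@4 deps=(None,0) exec_start@4 write@6
I4 add r3: issue@5 deps=(None,None) exec_start@5 write@7
I5 add r3: issue@6 deps=(3,2) exec_start@6 write@8
I6 add r4: issue@7 deps=(2,2) exec_start@7 write@9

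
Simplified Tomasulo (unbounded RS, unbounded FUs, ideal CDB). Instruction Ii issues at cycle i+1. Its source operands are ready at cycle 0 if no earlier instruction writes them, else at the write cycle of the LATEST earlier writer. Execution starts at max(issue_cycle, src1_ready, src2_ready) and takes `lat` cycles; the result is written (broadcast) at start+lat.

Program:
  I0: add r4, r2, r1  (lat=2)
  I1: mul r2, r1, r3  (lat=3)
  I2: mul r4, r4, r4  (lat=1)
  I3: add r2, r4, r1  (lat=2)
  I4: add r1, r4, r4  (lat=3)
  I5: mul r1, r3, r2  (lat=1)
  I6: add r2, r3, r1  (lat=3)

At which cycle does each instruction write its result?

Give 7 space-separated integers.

Answer: 3 5 4 6 8 7 10

Derivation:
I0 add r4: issue@1 deps=(None,None) exec_start@1 write@3
I1 mul r2: issue@2 deps=(None,None) exec_start@2 write@5
I2 mul r4: issue@3 deps=(0,0) exec_start@3 write@4
I3 add r2: issue@4 deps=(2,None) exec_start@4 write@6
I4 add r1: issue@5 deps=(2,2) exec_start@5 write@8
I5 mul r1: issue@6 deps=(None,3) exec_start@6 write@7
I6 add r2: issue@7 deps=(None,5) exec_start@7 write@10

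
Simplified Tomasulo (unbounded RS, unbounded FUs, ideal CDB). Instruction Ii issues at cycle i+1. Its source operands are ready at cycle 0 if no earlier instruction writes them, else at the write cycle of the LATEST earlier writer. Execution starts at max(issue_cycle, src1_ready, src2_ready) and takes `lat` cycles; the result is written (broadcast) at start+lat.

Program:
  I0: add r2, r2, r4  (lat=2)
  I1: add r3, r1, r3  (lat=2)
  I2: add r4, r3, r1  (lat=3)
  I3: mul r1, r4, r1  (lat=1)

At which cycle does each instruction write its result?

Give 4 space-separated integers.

Answer: 3 4 7 8

Derivation:
I0 add r2: issue@1 deps=(None,None) exec_start@1 write@3
I1 add r3: issue@2 deps=(None,None) exec_start@2 write@4
I2 add r4: issue@3 deps=(1,None) exec_start@4 write@7
I3 mul r1: issue@4 deps=(2,None) exec_start@7 write@8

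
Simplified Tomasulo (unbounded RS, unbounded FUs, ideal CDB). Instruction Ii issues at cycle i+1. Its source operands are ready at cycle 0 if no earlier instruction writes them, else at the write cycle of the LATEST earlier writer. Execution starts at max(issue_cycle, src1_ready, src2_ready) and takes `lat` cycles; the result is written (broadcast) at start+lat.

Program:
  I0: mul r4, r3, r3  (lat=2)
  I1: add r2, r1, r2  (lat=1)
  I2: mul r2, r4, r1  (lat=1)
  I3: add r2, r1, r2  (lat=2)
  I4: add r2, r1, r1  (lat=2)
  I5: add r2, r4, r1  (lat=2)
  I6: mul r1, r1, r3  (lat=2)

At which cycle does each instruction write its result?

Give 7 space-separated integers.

Answer: 3 3 4 6 7 8 9

Derivation:
I0 mul r4: issue@1 deps=(None,None) exec_start@1 write@3
I1 add r2: issue@2 deps=(None,None) exec_start@2 write@3
I2 mul r2: issue@3 deps=(0,None) exec_start@3 write@4
I3 add r2: issue@4 deps=(None,2) exec_start@4 write@6
I4 add r2: issue@5 deps=(None,None) exec_start@5 write@7
I5 add r2: issue@6 deps=(0,None) exec_start@6 write@8
I6 mul r1: issue@7 deps=(None,None) exec_start@7 write@9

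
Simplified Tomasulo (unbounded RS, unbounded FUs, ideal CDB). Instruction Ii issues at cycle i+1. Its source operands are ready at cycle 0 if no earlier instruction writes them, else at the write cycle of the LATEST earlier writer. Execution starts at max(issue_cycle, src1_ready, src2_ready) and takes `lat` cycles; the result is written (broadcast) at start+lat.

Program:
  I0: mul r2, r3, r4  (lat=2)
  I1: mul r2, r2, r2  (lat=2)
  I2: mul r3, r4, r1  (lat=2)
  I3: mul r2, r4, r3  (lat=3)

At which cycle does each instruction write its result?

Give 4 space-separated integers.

I0 mul r2: issue@1 deps=(None,None) exec_start@1 write@3
I1 mul r2: issue@2 deps=(0,0) exec_start@3 write@5
I2 mul r3: issue@3 deps=(None,None) exec_start@3 write@5
I3 mul r2: issue@4 deps=(None,2) exec_start@5 write@8

Answer: 3 5 5 8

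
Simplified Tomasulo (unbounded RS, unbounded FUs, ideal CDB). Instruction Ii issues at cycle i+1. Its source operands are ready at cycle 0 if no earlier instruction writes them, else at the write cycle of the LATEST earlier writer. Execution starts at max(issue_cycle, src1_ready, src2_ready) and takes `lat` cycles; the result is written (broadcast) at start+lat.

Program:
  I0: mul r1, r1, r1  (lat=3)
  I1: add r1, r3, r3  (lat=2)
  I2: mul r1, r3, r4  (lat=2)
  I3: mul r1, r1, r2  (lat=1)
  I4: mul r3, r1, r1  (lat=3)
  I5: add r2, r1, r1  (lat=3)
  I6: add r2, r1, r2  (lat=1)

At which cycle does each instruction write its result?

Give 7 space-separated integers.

I0 mul r1: issue@1 deps=(None,None) exec_start@1 write@4
I1 add r1: issue@2 deps=(None,None) exec_start@2 write@4
I2 mul r1: issue@3 deps=(None,None) exec_start@3 write@5
I3 mul r1: issue@4 deps=(2,None) exec_start@5 write@6
I4 mul r3: issue@5 deps=(3,3) exec_start@6 write@9
I5 add r2: issue@6 deps=(3,3) exec_start@6 write@9
I6 add r2: issue@7 deps=(3,5) exec_start@9 write@10

Answer: 4 4 5 6 9 9 10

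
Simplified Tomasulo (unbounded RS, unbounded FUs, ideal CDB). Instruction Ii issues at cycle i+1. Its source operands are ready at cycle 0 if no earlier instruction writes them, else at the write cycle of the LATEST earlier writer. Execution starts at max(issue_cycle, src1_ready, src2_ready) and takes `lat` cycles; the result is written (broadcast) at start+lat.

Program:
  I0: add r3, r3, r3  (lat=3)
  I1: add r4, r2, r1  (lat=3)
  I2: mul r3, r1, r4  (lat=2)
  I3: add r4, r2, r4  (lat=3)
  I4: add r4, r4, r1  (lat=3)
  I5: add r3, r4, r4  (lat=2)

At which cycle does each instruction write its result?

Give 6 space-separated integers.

Answer: 4 5 7 8 11 13

Derivation:
I0 add r3: issue@1 deps=(None,None) exec_start@1 write@4
I1 add r4: issue@2 deps=(None,None) exec_start@2 write@5
I2 mul r3: issue@3 deps=(None,1) exec_start@5 write@7
I3 add r4: issue@4 deps=(None,1) exec_start@5 write@8
I4 add r4: issue@5 deps=(3,None) exec_start@8 write@11
I5 add r3: issue@6 deps=(4,4) exec_start@11 write@13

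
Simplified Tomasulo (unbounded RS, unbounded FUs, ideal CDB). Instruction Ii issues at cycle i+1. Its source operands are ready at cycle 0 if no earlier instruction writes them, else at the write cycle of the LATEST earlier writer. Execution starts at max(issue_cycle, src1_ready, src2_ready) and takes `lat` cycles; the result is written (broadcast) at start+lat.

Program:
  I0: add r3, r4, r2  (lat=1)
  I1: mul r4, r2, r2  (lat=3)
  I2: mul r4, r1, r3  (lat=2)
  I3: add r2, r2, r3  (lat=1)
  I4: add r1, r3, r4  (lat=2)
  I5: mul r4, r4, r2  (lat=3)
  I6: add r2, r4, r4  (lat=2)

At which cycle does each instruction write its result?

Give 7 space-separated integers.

I0 add r3: issue@1 deps=(None,None) exec_start@1 write@2
I1 mul r4: issue@2 deps=(None,None) exec_start@2 write@5
I2 mul r4: issue@3 deps=(None,0) exec_start@3 write@5
I3 add r2: issue@4 deps=(None,0) exec_start@4 write@5
I4 add r1: issue@5 deps=(0,2) exec_start@5 write@7
I5 mul r4: issue@6 deps=(2,3) exec_start@6 write@9
I6 add r2: issue@7 deps=(5,5) exec_start@9 write@11

Answer: 2 5 5 5 7 9 11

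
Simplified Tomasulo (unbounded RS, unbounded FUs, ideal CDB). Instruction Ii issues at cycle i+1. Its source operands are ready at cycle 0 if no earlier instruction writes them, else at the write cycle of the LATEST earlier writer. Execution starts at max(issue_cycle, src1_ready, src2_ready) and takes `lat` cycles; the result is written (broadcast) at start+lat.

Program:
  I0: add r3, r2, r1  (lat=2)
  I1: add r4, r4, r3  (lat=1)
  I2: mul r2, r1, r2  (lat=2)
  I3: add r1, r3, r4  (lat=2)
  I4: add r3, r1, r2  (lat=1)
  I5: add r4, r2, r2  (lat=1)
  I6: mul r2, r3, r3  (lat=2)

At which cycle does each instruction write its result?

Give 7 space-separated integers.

I0 add r3: issue@1 deps=(None,None) exec_start@1 write@3
I1 add r4: issue@2 deps=(None,0) exec_start@3 write@4
I2 mul r2: issue@3 deps=(None,None) exec_start@3 write@5
I3 add r1: issue@4 deps=(0,1) exec_start@4 write@6
I4 add r3: issue@5 deps=(3,2) exec_start@6 write@7
I5 add r4: issue@6 deps=(2,2) exec_start@6 write@7
I6 mul r2: issue@7 deps=(4,4) exec_start@7 write@9

Answer: 3 4 5 6 7 7 9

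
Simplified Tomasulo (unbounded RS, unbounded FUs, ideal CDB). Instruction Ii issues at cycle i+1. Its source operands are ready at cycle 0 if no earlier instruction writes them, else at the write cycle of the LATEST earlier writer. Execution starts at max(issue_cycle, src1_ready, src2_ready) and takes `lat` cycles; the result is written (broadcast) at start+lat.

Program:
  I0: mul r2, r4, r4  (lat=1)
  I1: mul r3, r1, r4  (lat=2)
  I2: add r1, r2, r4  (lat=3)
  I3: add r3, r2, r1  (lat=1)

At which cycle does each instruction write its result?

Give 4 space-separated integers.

Answer: 2 4 6 7

Derivation:
I0 mul r2: issue@1 deps=(None,None) exec_start@1 write@2
I1 mul r3: issue@2 deps=(None,None) exec_start@2 write@4
I2 add r1: issue@3 deps=(0,None) exec_start@3 write@6
I3 add r3: issue@4 deps=(0,2) exec_start@6 write@7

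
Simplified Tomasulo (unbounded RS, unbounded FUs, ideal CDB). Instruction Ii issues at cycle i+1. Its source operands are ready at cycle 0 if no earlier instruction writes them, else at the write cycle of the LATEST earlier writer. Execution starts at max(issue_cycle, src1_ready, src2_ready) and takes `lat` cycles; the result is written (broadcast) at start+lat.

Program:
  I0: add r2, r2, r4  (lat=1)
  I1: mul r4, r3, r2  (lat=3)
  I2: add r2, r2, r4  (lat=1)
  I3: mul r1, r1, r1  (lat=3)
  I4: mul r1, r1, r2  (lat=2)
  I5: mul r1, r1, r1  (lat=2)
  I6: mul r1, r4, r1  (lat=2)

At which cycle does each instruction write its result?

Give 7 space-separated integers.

Answer: 2 5 6 7 9 11 13

Derivation:
I0 add r2: issue@1 deps=(None,None) exec_start@1 write@2
I1 mul r4: issue@2 deps=(None,0) exec_start@2 write@5
I2 add r2: issue@3 deps=(0,1) exec_start@5 write@6
I3 mul r1: issue@4 deps=(None,None) exec_start@4 write@7
I4 mul r1: issue@5 deps=(3,2) exec_start@7 write@9
I5 mul r1: issue@6 deps=(4,4) exec_start@9 write@11
I6 mul r1: issue@7 deps=(1,5) exec_start@11 write@13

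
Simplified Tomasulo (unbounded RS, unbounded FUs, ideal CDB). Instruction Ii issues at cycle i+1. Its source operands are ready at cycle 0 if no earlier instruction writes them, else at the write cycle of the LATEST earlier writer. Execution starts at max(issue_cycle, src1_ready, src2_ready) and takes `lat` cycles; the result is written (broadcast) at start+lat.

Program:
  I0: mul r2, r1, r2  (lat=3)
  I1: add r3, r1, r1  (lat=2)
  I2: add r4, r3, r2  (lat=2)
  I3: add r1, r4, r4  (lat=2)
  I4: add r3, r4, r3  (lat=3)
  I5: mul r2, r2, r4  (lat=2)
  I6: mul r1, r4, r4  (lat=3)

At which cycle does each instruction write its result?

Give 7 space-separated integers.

I0 mul r2: issue@1 deps=(None,None) exec_start@1 write@4
I1 add r3: issue@2 deps=(None,None) exec_start@2 write@4
I2 add r4: issue@3 deps=(1,0) exec_start@4 write@6
I3 add r1: issue@4 deps=(2,2) exec_start@6 write@8
I4 add r3: issue@5 deps=(2,1) exec_start@6 write@9
I5 mul r2: issue@6 deps=(0,2) exec_start@6 write@8
I6 mul r1: issue@7 deps=(2,2) exec_start@7 write@10

Answer: 4 4 6 8 9 8 10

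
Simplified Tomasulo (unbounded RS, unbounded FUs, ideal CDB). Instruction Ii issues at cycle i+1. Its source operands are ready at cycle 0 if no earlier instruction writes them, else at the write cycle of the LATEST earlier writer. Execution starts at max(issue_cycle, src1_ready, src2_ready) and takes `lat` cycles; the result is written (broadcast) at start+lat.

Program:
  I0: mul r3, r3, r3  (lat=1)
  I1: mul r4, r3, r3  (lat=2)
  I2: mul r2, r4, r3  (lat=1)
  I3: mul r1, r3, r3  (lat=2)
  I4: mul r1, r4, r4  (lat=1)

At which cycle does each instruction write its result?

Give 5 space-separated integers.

I0 mul r3: issue@1 deps=(None,None) exec_start@1 write@2
I1 mul r4: issue@2 deps=(0,0) exec_start@2 write@4
I2 mul r2: issue@3 deps=(1,0) exec_start@4 write@5
I3 mul r1: issue@4 deps=(0,0) exec_start@4 write@6
I4 mul r1: issue@5 deps=(1,1) exec_start@5 write@6

Answer: 2 4 5 6 6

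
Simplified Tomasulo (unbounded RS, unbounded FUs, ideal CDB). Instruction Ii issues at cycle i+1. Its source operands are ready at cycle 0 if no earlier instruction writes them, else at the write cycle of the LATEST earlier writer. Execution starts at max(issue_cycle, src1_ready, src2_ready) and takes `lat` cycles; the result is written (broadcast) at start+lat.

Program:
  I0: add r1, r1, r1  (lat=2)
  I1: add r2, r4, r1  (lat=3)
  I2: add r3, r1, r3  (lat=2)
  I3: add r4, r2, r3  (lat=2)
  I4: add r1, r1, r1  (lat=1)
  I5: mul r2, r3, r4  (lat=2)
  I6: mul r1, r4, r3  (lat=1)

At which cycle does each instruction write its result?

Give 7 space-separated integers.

I0 add r1: issue@1 deps=(None,None) exec_start@1 write@3
I1 add r2: issue@2 deps=(None,0) exec_start@3 write@6
I2 add r3: issue@3 deps=(0,None) exec_start@3 write@5
I3 add r4: issue@4 deps=(1,2) exec_start@6 write@8
I4 add r1: issue@5 deps=(0,0) exec_start@5 write@6
I5 mul r2: issue@6 deps=(2,3) exec_start@8 write@10
I6 mul r1: issue@7 deps=(3,2) exec_start@8 write@9

Answer: 3 6 5 8 6 10 9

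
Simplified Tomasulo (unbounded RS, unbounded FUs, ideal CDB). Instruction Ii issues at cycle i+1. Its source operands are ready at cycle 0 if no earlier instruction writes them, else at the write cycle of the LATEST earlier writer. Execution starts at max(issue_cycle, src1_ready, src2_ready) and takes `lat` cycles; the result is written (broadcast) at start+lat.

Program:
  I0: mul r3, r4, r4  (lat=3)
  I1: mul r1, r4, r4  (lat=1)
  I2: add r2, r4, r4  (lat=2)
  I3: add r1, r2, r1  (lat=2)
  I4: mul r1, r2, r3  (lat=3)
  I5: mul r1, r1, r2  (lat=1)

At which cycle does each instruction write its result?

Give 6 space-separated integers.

Answer: 4 3 5 7 8 9

Derivation:
I0 mul r3: issue@1 deps=(None,None) exec_start@1 write@4
I1 mul r1: issue@2 deps=(None,None) exec_start@2 write@3
I2 add r2: issue@3 deps=(None,None) exec_start@3 write@5
I3 add r1: issue@4 deps=(2,1) exec_start@5 write@7
I4 mul r1: issue@5 deps=(2,0) exec_start@5 write@8
I5 mul r1: issue@6 deps=(4,2) exec_start@8 write@9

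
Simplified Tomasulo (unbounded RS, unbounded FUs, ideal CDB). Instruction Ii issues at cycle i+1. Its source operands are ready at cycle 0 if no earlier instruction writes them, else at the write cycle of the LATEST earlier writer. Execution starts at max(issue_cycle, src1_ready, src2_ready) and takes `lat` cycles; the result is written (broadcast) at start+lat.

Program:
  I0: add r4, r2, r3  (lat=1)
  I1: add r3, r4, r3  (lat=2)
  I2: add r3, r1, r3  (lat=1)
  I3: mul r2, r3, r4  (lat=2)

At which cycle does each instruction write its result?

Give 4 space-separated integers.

Answer: 2 4 5 7

Derivation:
I0 add r4: issue@1 deps=(None,None) exec_start@1 write@2
I1 add r3: issue@2 deps=(0,None) exec_start@2 write@4
I2 add r3: issue@3 deps=(None,1) exec_start@4 write@5
I3 mul r2: issue@4 deps=(2,0) exec_start@5 write@7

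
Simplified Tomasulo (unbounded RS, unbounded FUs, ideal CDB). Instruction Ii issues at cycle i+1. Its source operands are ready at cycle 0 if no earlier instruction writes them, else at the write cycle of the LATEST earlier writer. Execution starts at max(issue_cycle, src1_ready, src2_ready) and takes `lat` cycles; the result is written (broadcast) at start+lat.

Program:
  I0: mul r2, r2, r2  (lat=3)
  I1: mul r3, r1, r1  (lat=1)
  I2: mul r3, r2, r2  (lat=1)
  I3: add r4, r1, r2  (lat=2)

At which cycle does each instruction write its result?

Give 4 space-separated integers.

Answer: 4 3 5 6

Derivation:
I0 mul r2: issue@1 deps=(None,None) exec_start@1 write@4
I1 mul r3: issue@2 deps=(None,None) exec_start@2 write@3
I2 mul r3: issue@3 deps=(0,0) exec_start@4 write@5
I3 add r4: issue@4 deps=(None,0) exec_start@4 write@6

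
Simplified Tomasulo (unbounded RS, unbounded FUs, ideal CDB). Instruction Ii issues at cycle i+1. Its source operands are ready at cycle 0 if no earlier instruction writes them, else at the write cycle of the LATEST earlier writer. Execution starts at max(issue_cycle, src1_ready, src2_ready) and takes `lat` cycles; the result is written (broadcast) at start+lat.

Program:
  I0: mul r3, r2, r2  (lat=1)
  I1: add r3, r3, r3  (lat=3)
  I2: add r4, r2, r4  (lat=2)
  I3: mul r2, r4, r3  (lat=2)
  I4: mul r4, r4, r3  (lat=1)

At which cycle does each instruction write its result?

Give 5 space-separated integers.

I0 mul r3: issue@1 deps=(None,None) exec_start@1 write@2
I1 add r3: issue@2 deps=(0,0) exec_start@2 write@5
I2 add r4: issue@3 deps=(None,None) exec_start@3 write@5
I3 mul r2: issue@4 deps=(2,1) exec_start@5 write@7
I4 mul r4: issue@5 deps=(2,1) exec_start@5 write@6

Answer: 2 5 5 7 6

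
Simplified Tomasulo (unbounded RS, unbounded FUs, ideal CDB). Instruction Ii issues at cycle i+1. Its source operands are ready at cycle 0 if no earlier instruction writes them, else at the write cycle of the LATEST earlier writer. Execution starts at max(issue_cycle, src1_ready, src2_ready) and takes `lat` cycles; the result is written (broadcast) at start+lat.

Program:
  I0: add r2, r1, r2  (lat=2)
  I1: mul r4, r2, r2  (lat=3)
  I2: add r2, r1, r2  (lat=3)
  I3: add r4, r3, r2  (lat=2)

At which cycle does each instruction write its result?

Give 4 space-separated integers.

Answer: 3 6 6 8

Derivation:
I0 add r2: issue@1 deps=(None,None) exec_start@1 write@3
I1 mul r4: issue@2 deps=(0,0) exec_start@3 write@6
I2 add r2: issue@3 deps=(None,0) exec_start@3 write@6
I3 add r4: issue@4 deps=(None,2) exec_start@6 write@8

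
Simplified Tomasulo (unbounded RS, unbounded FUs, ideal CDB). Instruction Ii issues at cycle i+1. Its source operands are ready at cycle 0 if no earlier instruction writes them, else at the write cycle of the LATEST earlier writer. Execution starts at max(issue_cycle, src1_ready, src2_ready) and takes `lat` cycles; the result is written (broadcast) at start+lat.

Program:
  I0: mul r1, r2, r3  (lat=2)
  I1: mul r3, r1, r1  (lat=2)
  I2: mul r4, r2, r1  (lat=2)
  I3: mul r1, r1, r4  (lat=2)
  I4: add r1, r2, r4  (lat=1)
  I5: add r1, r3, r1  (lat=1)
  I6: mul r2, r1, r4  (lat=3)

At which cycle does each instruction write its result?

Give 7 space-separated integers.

Answer: 3 5 5 7 6 7 10

Derivation:
I0 mul r1: issue@1 deps=(None,None) exec_start@1 write@3
I1 mul r3: issue@2 deps=(0,0) exec_start@3 write@5
I2 mul r4: issue@3 deps=(None,0) exec_start@3 write@5
I3 mul r1: issue@4 deps=(0,2) exec_start@5 write@7
I4 add r1: issue@5 deps=(None,2) exec_start@5 write@6
I5 add r1: issue@6 deps=(1,4) exec_start@6 write@7
I6 mul r2: issue@7 deps=(5,2) exec_start@7 write@10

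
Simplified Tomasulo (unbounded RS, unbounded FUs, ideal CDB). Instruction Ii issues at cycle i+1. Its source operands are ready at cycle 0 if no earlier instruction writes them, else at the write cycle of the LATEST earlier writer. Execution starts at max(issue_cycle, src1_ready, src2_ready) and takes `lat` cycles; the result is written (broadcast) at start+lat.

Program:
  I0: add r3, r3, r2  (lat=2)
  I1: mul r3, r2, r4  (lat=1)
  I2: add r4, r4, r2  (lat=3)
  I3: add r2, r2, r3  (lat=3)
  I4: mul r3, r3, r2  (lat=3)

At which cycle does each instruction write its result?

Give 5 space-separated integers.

I0 add r3: issue@1 deps=(None,None) exec_start@1 write@3
I1 mul r3: issue@2 deps=(None,None) exec_start@2 write@3
I2 add r4: issue@3 deps=(None,None) exec_start@3 write@6
I3 add r2: issue@4 deps=(None,1) exec_start@4 write@7
I4 mul r3: issue@5 deps=(1,3) exec_start@7 write@10

Answer: 3 3 6 7 10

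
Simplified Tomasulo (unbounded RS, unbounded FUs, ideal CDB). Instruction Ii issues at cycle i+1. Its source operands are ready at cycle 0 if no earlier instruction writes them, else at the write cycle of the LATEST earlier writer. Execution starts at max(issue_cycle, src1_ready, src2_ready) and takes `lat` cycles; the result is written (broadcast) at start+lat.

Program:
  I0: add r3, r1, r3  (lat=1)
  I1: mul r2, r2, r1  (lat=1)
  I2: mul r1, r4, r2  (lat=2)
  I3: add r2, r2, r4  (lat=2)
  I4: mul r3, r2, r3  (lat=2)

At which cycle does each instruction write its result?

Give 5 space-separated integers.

Answer: 2 3 5 6 8

Derivation:
I0 add r3: issue@1 deps=(None,None) exec_start@1 write@2
I1 mul r2: issue@2 deps=(None,None) exec_start@2 write@3
I2 mul r1: issue@3 deps=(None,1) exec_start@3 write@5
I3 add r2: issue@4 deps=(1,None) exec_start@4 write@6
I4 mul r3: issue@5 deps=(3,0) exec_start@6 write@8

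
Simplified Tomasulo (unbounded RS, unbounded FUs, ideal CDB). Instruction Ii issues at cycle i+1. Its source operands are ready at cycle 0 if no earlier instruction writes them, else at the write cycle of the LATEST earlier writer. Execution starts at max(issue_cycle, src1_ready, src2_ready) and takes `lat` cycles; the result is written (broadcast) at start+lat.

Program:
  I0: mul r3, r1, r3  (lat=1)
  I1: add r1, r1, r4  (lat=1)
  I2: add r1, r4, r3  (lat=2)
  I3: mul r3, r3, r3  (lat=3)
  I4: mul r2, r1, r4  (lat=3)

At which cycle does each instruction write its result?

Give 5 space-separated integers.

I0 mul r3: issue@1 deps=(None,None) exec_start@1 write@2
I1 add r1: issue@2 deps=(None,None) exec_start@2 write@3
I2 add r1: issue@3 deps=(None,0) exec_start@3 write@5
I3 mul r3: issue@4 deps=(0,0) exec_start@4 write@7
I4 mul r2: issue@5 deps=(2,None) exec_start@5 write@8

Answer: 2 3 5 7 8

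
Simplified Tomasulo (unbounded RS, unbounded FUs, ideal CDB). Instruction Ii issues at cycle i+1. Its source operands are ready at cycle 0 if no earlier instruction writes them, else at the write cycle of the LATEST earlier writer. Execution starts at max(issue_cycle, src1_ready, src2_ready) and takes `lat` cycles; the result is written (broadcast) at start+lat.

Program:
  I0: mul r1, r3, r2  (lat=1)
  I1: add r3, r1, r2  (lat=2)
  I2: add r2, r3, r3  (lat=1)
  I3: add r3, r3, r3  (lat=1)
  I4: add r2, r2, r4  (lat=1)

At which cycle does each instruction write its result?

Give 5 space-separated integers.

Answer: 2 4 5 5 6

Derivation:
I0 mul r1: issue@1 deps=(None,None) exec_start@1 write@2
I1 add r3: issue@2 deps=(0,None) exec_start@2 write@4
I2 add r2: issue@3 deps=(1,1) exec_start@4 write@5
I3 add r3: issue@4 deps=(1,1) exec_start@4 write@5
I4 add r2: issue@5 deps=(2,None) exec_start@5 write@6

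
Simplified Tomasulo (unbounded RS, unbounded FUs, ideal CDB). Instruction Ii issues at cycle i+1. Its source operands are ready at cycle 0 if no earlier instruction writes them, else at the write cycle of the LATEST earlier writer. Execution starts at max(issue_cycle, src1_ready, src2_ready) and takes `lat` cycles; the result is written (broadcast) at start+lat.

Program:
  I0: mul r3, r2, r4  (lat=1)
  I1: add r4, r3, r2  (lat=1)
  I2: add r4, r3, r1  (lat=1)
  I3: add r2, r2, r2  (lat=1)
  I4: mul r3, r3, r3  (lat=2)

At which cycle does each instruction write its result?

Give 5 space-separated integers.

I0 mul r3: issue@1 deps=(None,None) exec_start@1 write@2
I1 add r4: issue@2 deps=(0,None) exec_start@2 write@3
I2 add r4: issue@3 deps=(0,None) exec_start@3 write@4
I3 add r2: issue@4 deps=(None,None) exec_start@4 write@5
I4 mul r3: issue@5 deps=(0,0) exec_start@5 write@7

Answer: 2 3 4 5 7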